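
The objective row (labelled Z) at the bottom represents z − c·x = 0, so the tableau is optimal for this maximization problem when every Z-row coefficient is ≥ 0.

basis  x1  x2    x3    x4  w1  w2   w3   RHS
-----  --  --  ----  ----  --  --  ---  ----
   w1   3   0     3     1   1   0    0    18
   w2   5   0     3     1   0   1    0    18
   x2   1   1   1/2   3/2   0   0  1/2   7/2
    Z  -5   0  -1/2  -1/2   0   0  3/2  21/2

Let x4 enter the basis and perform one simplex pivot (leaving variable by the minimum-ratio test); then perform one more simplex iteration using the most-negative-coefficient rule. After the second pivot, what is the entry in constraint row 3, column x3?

1/2

Ratio test on column x4 — row 1: 18/1 = 18; row 2: 18/1 = 18; row 3: (7/2)/(3/2) = 7/3. Minimum is 7/3 at row 3 (x2 leaves); pivot element 3/2.
Divide row 3 by 3/2; eliminate column x4 from the other rows.
Second iteration: most negative Z-row entry is -14/3 in column x1, so x1 enters.
Ratio test on column x1 — row 1: (47/3)/(7/3) = 47/7; row 2: (47/3)/(13/3) = 47/13; row 3: (7/3)/(2/3) = 7/2. Minimum is 7/2 at row 3 (x4 leaves); pivot element 2/3.
Divide row 3 by 2/3; eliminate column x1 from the other rows.
After both pivots, the entry at constraint row 3, column x3 is 1/2.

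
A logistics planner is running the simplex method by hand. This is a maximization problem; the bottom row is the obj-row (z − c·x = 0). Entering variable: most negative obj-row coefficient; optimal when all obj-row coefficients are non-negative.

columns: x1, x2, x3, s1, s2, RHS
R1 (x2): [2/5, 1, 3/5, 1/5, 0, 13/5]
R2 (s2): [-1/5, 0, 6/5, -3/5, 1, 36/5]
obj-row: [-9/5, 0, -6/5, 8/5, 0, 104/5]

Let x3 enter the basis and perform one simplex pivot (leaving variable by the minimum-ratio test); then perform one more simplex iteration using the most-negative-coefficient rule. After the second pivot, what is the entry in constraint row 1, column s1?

Ratio test on column x3 — row 1: (13/5)/(3/5) = 13/3; row 2: (36/5)/(6/5) = 6. Minimum is 13/3 at row 1 (x2 leaves); pivot element 3/5.
Divide row 1 by 3/5; eliminate column x3 from the other rows.
Second iteration: most negative obj-row entry is -1 in column x1, so x1 enters.
Ratio test on column x1 — row 1: (13/3)/(2/3) = 13/2; row 2: entry -1 ≤ 0. Minimum is 13/2 at row 1 (x3 leaves); pivot element 2/3.
Divide row 1 by 2/3; eliminate column x1 from the other rows.
After both pivots, the entry at constraint row 1, column s1 is 1/2.

1/2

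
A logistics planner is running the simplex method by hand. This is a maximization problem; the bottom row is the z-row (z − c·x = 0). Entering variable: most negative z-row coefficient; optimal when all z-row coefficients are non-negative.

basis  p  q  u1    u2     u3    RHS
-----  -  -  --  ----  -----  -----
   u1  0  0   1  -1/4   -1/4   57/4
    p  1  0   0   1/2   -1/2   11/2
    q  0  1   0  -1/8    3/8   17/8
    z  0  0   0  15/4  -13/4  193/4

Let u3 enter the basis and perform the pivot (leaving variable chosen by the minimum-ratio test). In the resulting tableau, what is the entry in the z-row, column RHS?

200/3

Ratio test on column u3 — row 1: entry -1/4 ≤ 0; row 2: entry -1/2 ≤ 0; row 3: (17/8)/(3/8) = 17/3. Minimum is 17/3 at row 3 (q leaves); pivot element 3/8.
Divide row 3 by 3/8; eliminate column u3 from the other rows.
z-row update in column RHS: 193/4 − (-13/4)·(17/3) = 200/3.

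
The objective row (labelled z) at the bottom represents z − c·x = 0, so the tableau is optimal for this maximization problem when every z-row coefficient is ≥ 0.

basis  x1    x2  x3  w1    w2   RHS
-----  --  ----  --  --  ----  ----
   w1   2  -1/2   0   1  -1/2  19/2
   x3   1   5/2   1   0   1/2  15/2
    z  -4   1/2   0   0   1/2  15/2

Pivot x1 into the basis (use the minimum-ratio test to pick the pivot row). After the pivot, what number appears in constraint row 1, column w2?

-1/4

Ratio test on column x1 — row 1: (19/2)/2 = 19/4; row 2: (15/2)/1 = 15/2. Minimum is 19/4 at row 1 (w1 leaves); pivot element 2.
Divide row 1 by 2; eliminate column x1 from the other rows.
In the new row 1, the w2 entry is the old entry divided by the pivot: (-1/2)/2 = -1/4.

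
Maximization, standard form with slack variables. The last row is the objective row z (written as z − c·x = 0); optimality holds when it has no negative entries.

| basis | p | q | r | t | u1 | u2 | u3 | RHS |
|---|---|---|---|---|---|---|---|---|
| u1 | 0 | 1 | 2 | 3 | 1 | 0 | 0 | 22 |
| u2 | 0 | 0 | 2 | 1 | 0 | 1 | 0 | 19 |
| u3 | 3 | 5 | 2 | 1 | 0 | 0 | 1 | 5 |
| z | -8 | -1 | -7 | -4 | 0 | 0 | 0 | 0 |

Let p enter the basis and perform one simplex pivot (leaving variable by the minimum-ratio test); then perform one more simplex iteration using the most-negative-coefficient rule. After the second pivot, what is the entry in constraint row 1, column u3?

-1

Ratio test on column p — row 1: entry 0 ≤ 0; row 2: entry 0 ≤ 0; row 3: 5/3 = 5/3. Minimum is 5/3 at row 3 (u3 leaves); pivot element 3.
Divide row 3 by 3; eliminate column p from the other rows.
Second iteration: most negative z-row entry is -5/3 in column r, so r enters.
Ratio test on column r — row 1: 22/2 = 11; row 2: 19/2 = 19/2; row 3: (5/3)/(2/3) = 5/2. Minimum is 5/2 at row 3 (p leaves); pivot element 2/3.
Divide row 3 by 2/3; eliminate column r from the other rows.
After both pivots, the entry at constraint row 1, column u3 is -1.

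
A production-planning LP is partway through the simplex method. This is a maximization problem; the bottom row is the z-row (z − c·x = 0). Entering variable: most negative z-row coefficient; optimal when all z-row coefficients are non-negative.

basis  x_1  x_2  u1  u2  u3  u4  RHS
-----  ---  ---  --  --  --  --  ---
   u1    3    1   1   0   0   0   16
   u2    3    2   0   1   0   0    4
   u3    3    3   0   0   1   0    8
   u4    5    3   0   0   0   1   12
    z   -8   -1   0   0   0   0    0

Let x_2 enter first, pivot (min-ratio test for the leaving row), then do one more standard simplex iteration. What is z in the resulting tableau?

Ratio test on column x_2 — row 1: 16/1 = 16; row 2: 4/2 = 2; row 3: 8/3 = 8/3; row 4: 12/3 = 4. Minimum is 2 at row 2 (u2 leaves); pivot element 2.
Pivot on row 2; the z-row RHS becomes 0 − (-1)·2 = 2.
Next entering variable (most negative z-row entry -13/2): x_1.
Ratio test on column x_1 — row 1: 14/(3/2) = 28/3; row 2: 2/(3/2) = 4/3; row 3: entry -3/2 ≤ 0; row 4: 6/(1/2) = 12. Minimum is 4/3 at row 2 (x_2 leaves); pivot element 3/2.
After the second pivot the z-row RHS is 2 − (-13/2)·(4/3) = 32/3.

32/3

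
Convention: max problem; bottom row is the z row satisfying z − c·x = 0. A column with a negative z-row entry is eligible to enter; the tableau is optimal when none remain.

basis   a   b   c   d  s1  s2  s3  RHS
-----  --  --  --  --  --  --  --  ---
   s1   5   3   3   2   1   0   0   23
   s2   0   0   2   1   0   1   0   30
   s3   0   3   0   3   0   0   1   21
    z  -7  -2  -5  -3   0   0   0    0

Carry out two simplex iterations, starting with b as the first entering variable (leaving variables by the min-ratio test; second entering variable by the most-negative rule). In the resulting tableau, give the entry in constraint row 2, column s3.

Ratio test on column b — row 1: 23/3 = 23/3; row 2: entry 0 ≤ 0; row 3: 21/3 = 7. Minimum is 7 at row 3 (s3 leaves); pivot element 3.
Divide row 3 by 3; eliminate column b from the other rows.
Second iteration: most negative z-row entry is -7 in column a, so a enters.
Ratio test on column a — row 1: 2/5 = 2/5; row 2: entry 0 ≤ 0; row 3: entry 0 ≤ 0. Minimum is 2/5 at row 1 (s1 leaves); pivot element 5.
Divide row 1 by 5; eliminate column a from the other rows.
After both pivots, the entry at constraint row 2, column s3 is 0.

0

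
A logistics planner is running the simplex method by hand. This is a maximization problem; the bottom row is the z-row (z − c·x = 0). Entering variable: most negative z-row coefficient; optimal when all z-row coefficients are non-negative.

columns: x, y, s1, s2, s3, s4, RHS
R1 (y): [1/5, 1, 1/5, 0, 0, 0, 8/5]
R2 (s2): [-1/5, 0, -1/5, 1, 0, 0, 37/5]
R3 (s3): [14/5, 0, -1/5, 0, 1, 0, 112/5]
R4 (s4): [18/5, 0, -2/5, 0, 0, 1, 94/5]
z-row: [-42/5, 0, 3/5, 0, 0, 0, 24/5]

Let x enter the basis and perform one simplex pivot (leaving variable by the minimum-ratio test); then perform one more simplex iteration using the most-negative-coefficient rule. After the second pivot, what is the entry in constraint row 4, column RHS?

Ratio test on column x — row 1: (8/5)/(1/5) = 8; row 2: entry -1/5 ≤ 0; row 3: (112/5)/(14/5) = 8; row 4: (94/5)/(18/5) = 47/9. Minimum is 47/9 at row 4 (s4 leaves); pivot element 18/5.
Divide row 4 by 18/5; eliminate column x from the other rows.
Second iteration: most negative z-row entry is -1/3 in column s1, so s1 enters.
Ratio test on column s1 — row 1: (5/9)/(2/9) = 5/2; row 2: entry -2/9 ≤ 0; row 3: (70/9)/(1/9) = 70; row 4: entry -1/9 ≤ 0. Minimum is 5/2 at row 1 (y leaves); pivot element 2/9.
Divide row 1 by 2/9; eliminate column s1 from the other rows.
After both pivots, the entry at constraint row 4, column RHS is 11/2.

11/2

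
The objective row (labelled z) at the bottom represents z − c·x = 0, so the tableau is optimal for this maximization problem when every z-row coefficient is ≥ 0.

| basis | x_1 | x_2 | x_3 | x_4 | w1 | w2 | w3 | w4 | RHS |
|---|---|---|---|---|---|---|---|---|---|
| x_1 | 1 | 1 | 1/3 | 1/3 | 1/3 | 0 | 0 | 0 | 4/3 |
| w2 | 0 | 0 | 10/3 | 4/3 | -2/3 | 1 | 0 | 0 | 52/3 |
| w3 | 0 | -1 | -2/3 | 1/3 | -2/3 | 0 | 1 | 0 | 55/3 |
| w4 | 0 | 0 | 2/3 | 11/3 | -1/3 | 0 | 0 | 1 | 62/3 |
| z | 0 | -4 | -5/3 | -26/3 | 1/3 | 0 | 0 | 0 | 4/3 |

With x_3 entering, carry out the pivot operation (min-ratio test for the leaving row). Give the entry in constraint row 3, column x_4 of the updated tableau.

Ratio test on column x_3 — row 1: (4/3)/(1/3) = 4; row 2: (52/3)/(10/3) = 26/5; row 3: entry -2/3 ≤ 0; row 4: (62/3)/(2/3) = 31. Minimum is 4 at row 1 (x_1 leaves); pivot element 1/3.
Divide row 1 by 1/3; eliminate column x_3 from the other rows.
Row 3 update in column x_4: 1/3 − (-2/3)·1 = 1.

1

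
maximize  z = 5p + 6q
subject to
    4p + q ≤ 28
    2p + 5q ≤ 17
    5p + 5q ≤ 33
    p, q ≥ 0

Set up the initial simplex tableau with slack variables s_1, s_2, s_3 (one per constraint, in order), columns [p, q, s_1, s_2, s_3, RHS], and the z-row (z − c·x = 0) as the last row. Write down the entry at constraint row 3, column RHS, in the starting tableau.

The RHS of constraint 3 is b_3 = 33.

33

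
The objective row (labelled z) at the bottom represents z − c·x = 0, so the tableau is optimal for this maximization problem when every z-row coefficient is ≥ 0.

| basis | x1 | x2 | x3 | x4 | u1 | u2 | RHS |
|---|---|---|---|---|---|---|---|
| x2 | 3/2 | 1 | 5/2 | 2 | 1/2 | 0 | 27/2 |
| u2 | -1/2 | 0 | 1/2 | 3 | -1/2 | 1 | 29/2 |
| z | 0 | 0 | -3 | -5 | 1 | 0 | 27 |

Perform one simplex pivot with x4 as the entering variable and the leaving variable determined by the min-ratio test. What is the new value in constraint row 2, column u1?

Ratio test on column x4 — row 1: (27/2)/2 = 27/4; row 2: (29/2)/3 = 29/6. Minimum is 29/6 at row 2 (u2 leaves); pivot element 3.
Divide row 2 by 3; eliminate column x4 from the other rows.
In the new row 2, the u1 entry is the old entry divided by the pivot: (-1/2)/3 = -1/6.

-1/6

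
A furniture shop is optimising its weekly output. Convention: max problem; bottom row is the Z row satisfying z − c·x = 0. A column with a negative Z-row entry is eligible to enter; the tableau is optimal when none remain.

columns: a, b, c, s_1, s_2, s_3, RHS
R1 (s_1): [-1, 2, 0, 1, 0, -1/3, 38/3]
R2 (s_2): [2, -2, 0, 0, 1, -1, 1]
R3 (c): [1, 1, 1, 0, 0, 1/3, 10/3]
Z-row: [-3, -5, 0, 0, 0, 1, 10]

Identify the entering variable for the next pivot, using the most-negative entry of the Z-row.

b

Negative Z-row entries: a: -3, b: -5.
The most negative is -5 in column b, so b enters.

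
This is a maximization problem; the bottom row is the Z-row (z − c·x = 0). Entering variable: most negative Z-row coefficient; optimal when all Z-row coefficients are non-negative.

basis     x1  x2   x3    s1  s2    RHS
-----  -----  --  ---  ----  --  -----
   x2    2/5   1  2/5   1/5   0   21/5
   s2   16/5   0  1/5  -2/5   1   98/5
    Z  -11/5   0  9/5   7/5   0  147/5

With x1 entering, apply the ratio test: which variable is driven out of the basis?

s2

Column x1 entries and ratios — x2: (21/5)/(2/5) = 21/2; s2: (98/5)/(16/5) = 49/8.
Smallest ratio is 49/8 in the row of s2, so s2 leaves.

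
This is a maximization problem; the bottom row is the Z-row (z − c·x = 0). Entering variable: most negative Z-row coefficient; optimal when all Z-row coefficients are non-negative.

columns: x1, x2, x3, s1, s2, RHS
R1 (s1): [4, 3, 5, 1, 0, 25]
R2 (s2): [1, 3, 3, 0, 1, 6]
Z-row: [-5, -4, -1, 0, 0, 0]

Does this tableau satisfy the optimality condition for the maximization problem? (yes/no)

The Z-row has a negative entry -5 in column x1, so it is not optimal.

no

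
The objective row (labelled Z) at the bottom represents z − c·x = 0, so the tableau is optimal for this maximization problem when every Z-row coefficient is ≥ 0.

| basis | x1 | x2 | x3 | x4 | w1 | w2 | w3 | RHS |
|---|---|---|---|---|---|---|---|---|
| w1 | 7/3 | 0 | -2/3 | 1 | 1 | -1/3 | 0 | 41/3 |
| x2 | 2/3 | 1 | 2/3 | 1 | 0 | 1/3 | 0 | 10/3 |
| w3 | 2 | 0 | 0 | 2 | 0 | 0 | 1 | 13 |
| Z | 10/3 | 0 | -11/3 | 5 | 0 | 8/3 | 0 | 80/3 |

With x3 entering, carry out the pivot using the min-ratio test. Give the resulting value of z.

Ratio test on column x3 — row 1: entry -2/3 ≤ 0; row 2: (10/3)/(2/3) = 5; row 3: entry 0 ≤ 0. Minimum is 5 at row 2 (x2 leaves); pivot element 2/3.
Pivot on row 2; the Z-row RHS becomes 80/3 − (-11/3)·5 = 45.

45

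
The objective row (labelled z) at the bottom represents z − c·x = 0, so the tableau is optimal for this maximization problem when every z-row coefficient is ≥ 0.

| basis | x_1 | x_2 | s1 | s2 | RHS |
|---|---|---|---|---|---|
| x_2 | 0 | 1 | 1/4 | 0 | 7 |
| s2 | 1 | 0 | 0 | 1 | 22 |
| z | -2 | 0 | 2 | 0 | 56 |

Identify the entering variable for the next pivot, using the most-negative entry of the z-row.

Negative z-row entries: x_1: -2.
The most negative is -2 in column x_1, so x_1 enters.

x_1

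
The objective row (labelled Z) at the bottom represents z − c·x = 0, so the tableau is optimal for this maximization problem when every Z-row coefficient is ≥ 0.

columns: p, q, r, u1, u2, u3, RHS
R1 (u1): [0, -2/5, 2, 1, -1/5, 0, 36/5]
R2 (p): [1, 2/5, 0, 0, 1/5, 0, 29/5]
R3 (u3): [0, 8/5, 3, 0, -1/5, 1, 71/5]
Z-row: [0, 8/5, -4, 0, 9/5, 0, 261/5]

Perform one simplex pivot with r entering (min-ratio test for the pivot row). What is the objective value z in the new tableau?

333/5

Ratio test on column r — row 1: (36/5)/2 = 18/5; row 2: entry 0 ≤ 0; row 3: (71/5)/3 = 71/15. Minimum is 18/5 at row 1 (u1 leaves); pivot element 2.
Pivot on row 1; the Z-row RHS becomes 261/5 − (-4)·(18/5) = 333/5.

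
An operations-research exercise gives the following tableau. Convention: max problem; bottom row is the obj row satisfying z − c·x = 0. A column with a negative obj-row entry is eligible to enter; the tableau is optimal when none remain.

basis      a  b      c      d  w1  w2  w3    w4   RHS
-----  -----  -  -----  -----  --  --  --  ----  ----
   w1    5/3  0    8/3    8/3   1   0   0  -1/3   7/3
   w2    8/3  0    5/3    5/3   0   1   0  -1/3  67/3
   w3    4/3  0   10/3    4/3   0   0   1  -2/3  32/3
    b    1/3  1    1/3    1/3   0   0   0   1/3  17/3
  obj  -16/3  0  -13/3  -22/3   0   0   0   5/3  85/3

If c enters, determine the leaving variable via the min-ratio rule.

w1

Column c entries and ratios — w1: (7/3)/(8/3) = 7/8; w2: (67/3)/(5/3) = 67/5; w3: (32/3)/(10/3) = 16/5; b: (17/3)/(1/3) = 17.
Smallest ratio is 7/8 in the row of w1, so w1 leaves.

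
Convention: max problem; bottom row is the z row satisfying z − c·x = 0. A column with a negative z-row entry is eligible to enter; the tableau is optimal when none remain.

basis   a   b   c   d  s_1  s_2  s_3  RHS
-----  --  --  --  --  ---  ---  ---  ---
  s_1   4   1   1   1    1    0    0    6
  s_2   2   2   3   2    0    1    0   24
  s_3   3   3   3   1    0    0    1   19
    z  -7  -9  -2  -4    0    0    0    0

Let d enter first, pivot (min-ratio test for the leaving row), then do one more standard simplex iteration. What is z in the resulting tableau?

Ratio test on column d — row 1: 6/1 = 6; row 2: 24/2 = 12; row 3: 19/1 = 19. Minimum is 6 at row 1 (s_1 leaves); pivot element 1.
Pivot on row 1; the z-row RHS becomes 0 − (-4)·6 = 24.
Next entering variable (most negative z-row entry -5): b.
Ratio test on column b — row 1: 6/1 = 6; row 2: entry 0 ≤ 0; row 3: 13/2 = 13/2. Minimum is 6 at row 1 (d leaves); pivot element 1.
After the second pivot the z-row RHS is 24 − (-5)·6 = 54.

54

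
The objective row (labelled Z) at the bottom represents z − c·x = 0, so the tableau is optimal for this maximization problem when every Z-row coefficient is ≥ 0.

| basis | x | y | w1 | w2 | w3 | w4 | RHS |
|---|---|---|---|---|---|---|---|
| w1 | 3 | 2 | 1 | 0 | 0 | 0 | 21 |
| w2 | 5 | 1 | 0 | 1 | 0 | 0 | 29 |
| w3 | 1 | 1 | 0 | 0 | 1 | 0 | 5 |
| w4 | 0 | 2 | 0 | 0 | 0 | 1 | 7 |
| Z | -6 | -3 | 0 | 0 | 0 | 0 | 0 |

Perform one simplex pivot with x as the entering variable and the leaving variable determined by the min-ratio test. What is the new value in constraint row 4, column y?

2

Ratio test on column x — row 1: 21/3 = 7; row 2: 29/5 = 29/5; row 3: 5/1 = 5; row 4: entry 0 ≤ 0. Minimum is 5 at row 3 (w3 leaves); pivot element 1.
Divide row 3 by 1; eliminate column x from the other rows.
Row 4 update in column y: 2 − 0·1 = 2.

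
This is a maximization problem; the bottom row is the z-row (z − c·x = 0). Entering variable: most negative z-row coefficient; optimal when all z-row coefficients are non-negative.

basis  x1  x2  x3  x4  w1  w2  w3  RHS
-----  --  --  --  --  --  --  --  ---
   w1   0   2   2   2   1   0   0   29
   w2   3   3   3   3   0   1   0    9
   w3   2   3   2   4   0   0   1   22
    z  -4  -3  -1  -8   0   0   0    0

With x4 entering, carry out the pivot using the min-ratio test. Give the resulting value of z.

24

Ratio test on column x4 — row 1: 29/2 = 29/2; row 2: 9/3 = 3; row 3: 22/4 = 11/2. Minimum is 3 at row 2 (w2 leaves); pivot element 3.
Pivot on row 2; the z-row RHS becomes 0 − (-8)·3 = 24.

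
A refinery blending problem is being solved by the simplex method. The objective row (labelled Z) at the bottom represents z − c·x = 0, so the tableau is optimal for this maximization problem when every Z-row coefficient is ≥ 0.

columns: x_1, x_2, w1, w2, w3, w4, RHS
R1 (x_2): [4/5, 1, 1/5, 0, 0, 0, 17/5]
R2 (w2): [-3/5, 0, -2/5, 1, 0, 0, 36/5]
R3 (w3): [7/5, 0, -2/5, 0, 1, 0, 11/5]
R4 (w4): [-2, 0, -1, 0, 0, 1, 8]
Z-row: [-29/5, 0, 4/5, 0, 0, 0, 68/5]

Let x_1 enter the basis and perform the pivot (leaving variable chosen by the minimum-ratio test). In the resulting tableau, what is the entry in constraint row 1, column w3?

Ratio test on column x_1 — row 1: (17/5)/(4/5) = 17/4; row 2: entry -3/5 ≤ 0; row 3: (11/5)/(7/5) = 11/7; row 4: entry -2 ≤ 0. Minimum is 11/7 at row 3 (w3 leaves); pivot element 7/5.
Divide row 3 by 7/5; eliminate column x_1 from the other rows.
Row 1 update in column w3: 0 − (4/5)·(5/7) = -4/7.

-4/7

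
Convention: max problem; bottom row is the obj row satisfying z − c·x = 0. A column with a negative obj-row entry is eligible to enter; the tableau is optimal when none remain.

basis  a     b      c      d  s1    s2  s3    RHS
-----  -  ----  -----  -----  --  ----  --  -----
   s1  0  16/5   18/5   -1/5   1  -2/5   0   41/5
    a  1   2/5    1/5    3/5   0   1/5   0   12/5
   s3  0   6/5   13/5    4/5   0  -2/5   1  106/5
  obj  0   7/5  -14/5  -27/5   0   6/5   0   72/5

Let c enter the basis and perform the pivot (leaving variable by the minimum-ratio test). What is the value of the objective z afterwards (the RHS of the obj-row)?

187/9

Ratio test on column c — row 1: (41/5)/(18/5) = 41/18; row 2: (12/5)/(1/5) = 12; row 3: (106/5)/(13/5) = 106/13. Minimum is 41/18 at row 1 (s1 leaves); pivot element 18/5.
Pivot on row 1; the obj-row RHS becomes 72/5 − (-14/5)·(41/18) = 187/9.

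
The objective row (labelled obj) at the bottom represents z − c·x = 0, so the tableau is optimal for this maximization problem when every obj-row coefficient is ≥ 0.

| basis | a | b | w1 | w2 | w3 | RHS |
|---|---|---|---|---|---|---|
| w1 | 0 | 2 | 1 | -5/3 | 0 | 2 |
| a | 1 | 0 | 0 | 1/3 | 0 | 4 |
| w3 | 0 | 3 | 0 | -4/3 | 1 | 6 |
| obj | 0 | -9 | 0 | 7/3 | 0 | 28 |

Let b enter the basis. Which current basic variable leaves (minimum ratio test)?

w1

Column b entries and ratios — w1: 2/2 = 1; a: 0 ≤ 0, skip; w3: 6/3 = 2.
Smallest ratio is 1 in the row of w1, so w1 leaves.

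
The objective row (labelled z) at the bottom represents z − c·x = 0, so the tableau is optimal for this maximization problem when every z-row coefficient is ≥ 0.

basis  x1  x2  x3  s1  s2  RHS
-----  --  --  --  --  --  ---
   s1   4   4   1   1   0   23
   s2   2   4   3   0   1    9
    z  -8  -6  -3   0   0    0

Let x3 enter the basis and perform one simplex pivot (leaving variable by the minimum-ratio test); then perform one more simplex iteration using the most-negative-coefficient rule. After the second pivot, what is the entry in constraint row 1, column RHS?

5

Ratio test on column x3 — row 1: 23/1 = 23; row 2: 9/3 = 3. Minimum is 3 at row 2 (s2 leaves); pivot element 3.
Divide row 2 by 3; eliminate column x3 from the other rows.
Second iteration: most negative z-row entry is -6 in column x1, so x1 enters.
Ratio test on column x1 — row 1: 20/(10/3) = 6; row 2: 3/(2/3) = 9/2. Minimum is 9/2 at row 2 (x3 leaves); pivot element 2/3.
Divide row 2 by 2/3; eliminate column x1 from the other rows.
After both pivots, the entry at constraint row 1, column RHS is 5.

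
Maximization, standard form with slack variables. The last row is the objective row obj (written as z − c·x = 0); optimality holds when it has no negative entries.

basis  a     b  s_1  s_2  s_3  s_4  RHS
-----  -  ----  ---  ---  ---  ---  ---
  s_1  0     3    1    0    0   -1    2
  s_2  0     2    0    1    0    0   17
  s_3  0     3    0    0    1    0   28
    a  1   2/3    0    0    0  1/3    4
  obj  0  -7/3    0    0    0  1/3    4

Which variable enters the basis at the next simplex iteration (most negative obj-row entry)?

Negative obj-row entries: b: -7/3.
The most negative is -7/3 in column b, so b enters.

b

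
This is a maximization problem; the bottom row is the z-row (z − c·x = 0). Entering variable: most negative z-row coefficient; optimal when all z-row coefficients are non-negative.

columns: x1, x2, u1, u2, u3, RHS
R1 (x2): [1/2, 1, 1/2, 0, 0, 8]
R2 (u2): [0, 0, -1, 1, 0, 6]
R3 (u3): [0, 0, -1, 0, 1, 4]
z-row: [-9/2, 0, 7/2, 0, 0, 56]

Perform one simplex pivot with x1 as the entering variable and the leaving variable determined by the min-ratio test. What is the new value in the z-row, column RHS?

128

Ratio test on column x1 — row 1: 8/(1/2) = 16; row 2: entry 0 ≤ 0; row 3: entry 0 ≤ 0. Minimum is 16 at row 1 (x2 leaves); pivot element 1/2.
Divide row 1 by 1/2; eliminate column x1 from the other rows.
z-row update in column RHS: 56 − (-9/2)·16 = 128.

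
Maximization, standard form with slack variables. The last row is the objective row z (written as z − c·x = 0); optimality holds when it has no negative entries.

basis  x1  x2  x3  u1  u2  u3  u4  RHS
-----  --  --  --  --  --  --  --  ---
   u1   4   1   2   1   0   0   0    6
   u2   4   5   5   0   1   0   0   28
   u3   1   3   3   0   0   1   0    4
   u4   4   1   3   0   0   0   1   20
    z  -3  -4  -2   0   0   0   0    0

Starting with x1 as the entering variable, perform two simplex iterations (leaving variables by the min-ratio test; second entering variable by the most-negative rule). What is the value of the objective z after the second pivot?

Ratio test on column x1 — row 1: 6/4 = 3/2; row 2: 28/4 = 7; row 3: 4/1 = 4; row 4: 20/4 = 5. Minimum is 3/2 at row 1 (u1 leaves); pivot element 4.
Pivot on row 1; the z-row RHS becomes 0 − (-3)·(3/2) = 9/2.
Next entering variable (most negative z-row entry -13/4): x2.
Ratio test on column x2 — row 1: (3/2)/(1/4) = 6; row 2: 22/4 = 11/2; row 3: (5/2)/(11/4) = 10/11; row 4: entry 0 ≤ 0. Minimum is 10/11 at row 3 (u3 leaves); pivot element 11/4.
After the second pivot the z-row RHS is 9/2 − (-13/4)·(10/11) = 82/11.

82/11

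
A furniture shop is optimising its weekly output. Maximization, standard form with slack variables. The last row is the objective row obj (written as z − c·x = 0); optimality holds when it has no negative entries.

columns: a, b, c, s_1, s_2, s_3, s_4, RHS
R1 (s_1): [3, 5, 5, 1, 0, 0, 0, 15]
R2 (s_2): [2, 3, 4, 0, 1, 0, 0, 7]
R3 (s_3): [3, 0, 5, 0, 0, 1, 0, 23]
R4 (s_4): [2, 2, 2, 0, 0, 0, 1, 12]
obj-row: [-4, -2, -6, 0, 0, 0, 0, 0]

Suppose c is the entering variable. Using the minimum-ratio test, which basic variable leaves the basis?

s_2

Column c entries and ratios — s_1: 15/5 = 3; s_2: 7/4 = 7/4; s_3: 23/5 = 23/5; s_4: 12/2 = 6.
Smallest ratio is 7/4 in the row of s_2, so s_2 leaves.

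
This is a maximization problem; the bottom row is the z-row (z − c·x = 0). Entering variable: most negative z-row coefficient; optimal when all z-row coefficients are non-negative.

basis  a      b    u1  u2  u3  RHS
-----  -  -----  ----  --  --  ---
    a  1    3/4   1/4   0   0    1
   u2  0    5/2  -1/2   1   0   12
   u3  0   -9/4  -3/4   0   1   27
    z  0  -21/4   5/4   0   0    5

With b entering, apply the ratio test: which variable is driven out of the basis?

a

Column b entries and ratios — a: 1/(3/4) = 4/3; u2: 12/(5/2) = 24/5; u3: -9/4 ≤ 0, skip.
Smallest ratio is 4/3 in the row of a, so a leaves.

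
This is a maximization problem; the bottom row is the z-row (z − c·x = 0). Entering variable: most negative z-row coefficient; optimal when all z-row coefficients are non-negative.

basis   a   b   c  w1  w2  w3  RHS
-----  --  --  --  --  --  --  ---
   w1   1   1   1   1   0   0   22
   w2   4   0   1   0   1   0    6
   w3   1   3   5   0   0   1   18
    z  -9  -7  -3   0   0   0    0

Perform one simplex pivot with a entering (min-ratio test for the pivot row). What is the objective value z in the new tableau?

Ratio test on column a — row 1: 22/1 = 22; row 2: 6/4 = 3/2; row 3: 18/1 = 18. Minimum is 3/2 at row 2 (w2 leaves); pivot element 4.
Pivot on row 2; the z-row RHS becomes 0 − (-9)·(3/2) = 27/2.

27/2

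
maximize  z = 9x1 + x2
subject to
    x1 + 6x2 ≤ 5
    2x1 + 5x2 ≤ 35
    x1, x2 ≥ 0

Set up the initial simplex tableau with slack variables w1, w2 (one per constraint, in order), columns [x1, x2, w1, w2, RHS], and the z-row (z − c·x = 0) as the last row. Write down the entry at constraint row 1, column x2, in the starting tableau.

Constraint 1 has coefficient 6 on x2.

6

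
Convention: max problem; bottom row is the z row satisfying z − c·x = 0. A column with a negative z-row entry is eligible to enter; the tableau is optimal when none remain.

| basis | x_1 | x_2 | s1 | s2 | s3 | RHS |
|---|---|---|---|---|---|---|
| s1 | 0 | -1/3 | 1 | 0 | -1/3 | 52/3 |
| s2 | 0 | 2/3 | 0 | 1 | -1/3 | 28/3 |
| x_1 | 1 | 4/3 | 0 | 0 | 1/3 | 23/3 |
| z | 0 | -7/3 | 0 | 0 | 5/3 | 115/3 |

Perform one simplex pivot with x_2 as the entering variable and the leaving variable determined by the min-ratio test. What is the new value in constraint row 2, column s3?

-1/2

Ratio test on column x_2 — row 1: entry -1/3 ≤ 0; row 2: (28/3)/(2/3) = 14; row 3: (23/3)/(4/3) = 23/4. Minimum is 23/4 at row 3 (x_1 leaves); pivot element 4/3.
Divide row 3 by 4/3; eliminate column x_2 from the other rows.
Row 2 update in column s3: -1/3 − (2/3)·(1/4) = -1/2.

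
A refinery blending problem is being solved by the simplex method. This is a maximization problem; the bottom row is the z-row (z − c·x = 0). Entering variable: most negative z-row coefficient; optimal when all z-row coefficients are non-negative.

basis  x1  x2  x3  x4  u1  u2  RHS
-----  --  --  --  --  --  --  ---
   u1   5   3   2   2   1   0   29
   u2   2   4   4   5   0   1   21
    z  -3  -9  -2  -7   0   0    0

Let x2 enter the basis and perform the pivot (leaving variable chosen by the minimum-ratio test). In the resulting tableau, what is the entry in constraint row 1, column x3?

-1

Ratio test on column x2 — row 1: 29/3 = 29/3; row 2: 21/4 = 21/4. Minimum is 21/4 at row 2 (u2 leaves); pivot element 4.
Divide row 2 by 4; eliminate column x2 from the other rows.
Row 1 update in column x3: 2 − 3·1 = -1.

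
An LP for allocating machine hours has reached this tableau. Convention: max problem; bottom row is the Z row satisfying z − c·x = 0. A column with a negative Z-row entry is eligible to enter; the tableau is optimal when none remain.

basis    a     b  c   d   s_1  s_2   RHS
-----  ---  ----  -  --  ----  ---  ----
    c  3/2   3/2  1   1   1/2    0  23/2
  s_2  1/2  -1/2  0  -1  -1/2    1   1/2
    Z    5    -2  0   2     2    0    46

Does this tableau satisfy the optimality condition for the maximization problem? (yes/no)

The Z-row has a negative entry -2 in column b, so it is not optimal.

no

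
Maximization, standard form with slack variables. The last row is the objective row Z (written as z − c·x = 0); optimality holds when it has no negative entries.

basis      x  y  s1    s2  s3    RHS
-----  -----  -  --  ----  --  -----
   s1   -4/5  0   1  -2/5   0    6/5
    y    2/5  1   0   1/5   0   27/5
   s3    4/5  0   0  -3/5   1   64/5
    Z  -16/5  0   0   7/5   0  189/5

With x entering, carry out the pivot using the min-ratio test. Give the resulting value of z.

Ratio test on column x — row 1: entry -4/5 ≤ 0; row 2: (27/5)/(2/5) = 27/2; row 3: (64/5)/(4/5) = 16. Minimum is 27/2 at row 2 (y leaves); pivot element 2/5.
Pivot on row 2; the Z-row RHS becomes 189/5 − (-16/5)·(27/2) = 81.

81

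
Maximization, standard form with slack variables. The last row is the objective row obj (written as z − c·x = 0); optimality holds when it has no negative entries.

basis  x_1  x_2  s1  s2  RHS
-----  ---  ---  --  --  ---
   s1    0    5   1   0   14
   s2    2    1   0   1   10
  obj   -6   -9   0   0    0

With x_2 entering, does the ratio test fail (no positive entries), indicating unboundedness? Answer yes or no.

no

Column x_2 has positive entries in row(s) 1, 2, so the ratio test bounds it — not unbounded.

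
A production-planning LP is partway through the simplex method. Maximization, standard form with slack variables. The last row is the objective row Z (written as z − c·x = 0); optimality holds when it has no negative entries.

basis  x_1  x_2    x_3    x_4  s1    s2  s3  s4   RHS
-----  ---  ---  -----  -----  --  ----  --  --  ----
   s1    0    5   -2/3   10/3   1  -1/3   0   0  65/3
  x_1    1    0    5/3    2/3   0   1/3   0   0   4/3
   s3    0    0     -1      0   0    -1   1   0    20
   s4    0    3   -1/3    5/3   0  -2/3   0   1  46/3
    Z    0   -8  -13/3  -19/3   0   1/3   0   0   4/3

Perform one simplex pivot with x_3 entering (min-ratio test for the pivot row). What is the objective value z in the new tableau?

24/5

Ratio test on column x_3 — row 1: entry -2/3 ≤ 0; row 2: (4/3)/(5/3) = 4/5; row 3: entry -1 ≤ 0; row 4: entry -1/3 ≤ 0. Minimum is 4/5 at row 2 (x_1 leaves); pivot element 5/3.
Pivot on row 2; the Z-row RHS becomes 4/3 − (-13/3)·(4/5) = 24/5.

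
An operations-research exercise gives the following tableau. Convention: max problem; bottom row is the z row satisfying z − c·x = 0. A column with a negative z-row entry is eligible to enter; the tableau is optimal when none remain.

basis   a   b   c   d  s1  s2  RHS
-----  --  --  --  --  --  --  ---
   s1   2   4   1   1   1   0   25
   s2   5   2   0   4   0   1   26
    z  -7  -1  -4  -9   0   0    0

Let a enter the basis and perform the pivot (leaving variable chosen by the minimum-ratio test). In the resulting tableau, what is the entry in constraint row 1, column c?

Ratio test on column a — row 1: 25/2 = 25/2; row 2: 26/5 = 26/5. Minimum is 26/5 at row 2 (s2 leaves); pivot element 5.
Divide row 2 by 5; eliminate column a from the other rows.
Row 1 update in column c: 1 − 2·0 = 1.

1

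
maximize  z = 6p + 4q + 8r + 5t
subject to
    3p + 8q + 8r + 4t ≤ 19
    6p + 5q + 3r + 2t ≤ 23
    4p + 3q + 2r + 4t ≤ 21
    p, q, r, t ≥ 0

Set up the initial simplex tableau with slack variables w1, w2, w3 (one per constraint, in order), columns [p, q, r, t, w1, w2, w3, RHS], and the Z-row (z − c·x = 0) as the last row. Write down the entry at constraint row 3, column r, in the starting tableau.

Constraint 3 has coefficient 2 on r.

2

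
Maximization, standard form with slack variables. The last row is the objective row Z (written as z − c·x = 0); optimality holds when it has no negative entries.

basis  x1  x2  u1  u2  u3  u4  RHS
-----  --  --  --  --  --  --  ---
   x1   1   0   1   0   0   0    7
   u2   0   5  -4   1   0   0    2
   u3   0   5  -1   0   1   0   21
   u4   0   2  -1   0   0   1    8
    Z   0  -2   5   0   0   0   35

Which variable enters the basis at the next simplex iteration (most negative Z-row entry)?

Negative Z-row entries: x2: -2.
The most negative is -2 in column x2, so x2 enters.

x2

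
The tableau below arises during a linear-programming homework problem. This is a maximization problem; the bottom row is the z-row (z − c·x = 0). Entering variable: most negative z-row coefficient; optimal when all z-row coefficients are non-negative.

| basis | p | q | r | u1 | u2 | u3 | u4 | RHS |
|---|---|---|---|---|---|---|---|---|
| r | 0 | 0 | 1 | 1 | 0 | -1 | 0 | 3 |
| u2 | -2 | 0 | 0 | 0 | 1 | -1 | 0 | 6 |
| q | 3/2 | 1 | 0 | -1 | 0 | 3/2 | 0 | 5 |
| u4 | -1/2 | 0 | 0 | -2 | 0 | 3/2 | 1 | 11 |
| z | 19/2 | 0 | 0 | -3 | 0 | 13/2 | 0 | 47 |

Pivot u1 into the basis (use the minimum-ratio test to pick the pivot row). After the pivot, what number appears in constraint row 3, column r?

1

Ratio test on column u1 — row 1: 3/1 = 3; row 2: entry 0 ≤ 0; row 3: entry -1 ≤ 0; row 4: entry -2 ≤ 0. Minimum is 3 at row 1 (r leaves); pivot element 1.
Divide row 1 by 1; eliminate column u1 from the other rows.
Row 3 update in column r: 0 − (-1)·1 = 1.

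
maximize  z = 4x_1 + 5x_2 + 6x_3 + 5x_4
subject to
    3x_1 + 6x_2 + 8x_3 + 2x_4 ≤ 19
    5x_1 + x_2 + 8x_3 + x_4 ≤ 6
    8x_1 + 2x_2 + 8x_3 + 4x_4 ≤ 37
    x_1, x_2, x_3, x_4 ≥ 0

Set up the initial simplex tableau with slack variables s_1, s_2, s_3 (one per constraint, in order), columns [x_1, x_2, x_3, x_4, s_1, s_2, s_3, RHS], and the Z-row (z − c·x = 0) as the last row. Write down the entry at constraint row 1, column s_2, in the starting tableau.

0

Slack s_2 belongs to constraint 2; its column is the unit vector e_2, so the entry in row 1 is 0.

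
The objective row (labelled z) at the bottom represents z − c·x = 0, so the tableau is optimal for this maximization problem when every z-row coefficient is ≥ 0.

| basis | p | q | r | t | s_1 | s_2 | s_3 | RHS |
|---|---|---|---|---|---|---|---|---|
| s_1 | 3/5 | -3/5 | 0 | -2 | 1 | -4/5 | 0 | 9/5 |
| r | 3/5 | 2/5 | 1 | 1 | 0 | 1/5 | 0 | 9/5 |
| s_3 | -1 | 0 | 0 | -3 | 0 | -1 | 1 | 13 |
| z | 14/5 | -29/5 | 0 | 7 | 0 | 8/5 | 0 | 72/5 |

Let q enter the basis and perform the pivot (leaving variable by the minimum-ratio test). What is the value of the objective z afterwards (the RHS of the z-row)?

Ratio test on column q — row 1: entry -3/5 ≤ 0; row 2: (9/5)/(2/5) = 9/2; row 3: entry 0 ≤ 0. Minimum is 9/2 at row 2 (r leaves); pivot element 2/5.
Pivot on row 2; the z-row RHS becomes 72/5 − (-29/5)·(9/2) = 81/2.

81/2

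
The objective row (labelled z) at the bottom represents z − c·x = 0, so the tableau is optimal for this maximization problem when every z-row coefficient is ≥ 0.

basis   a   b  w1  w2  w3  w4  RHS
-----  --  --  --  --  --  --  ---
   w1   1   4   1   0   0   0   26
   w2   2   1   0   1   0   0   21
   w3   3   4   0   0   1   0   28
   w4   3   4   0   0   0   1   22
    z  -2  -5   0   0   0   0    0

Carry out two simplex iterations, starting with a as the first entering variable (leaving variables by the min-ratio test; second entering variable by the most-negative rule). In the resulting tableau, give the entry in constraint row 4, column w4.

1/4

Ratio test on column a — row 1: 26/1 = 26; row 2: 21/2 = 21/2; row 3: 28/3 = 28/3; row 4: 22/3 = 22/3. Minimum is 22/3 at row 4 (w4 leaves); pivot element 3.
Divide row 4 by 3; eliminate column a from the other rows.
Second iteration: most negative z-row entry is -7/3 in column b, so b enters.
Ratio test on column b — row 1: (56/3)/(8/3) = 7; row 2: entry -5/3 ≤ 0; row 3: entry 0 ≤ 0; row 4: (22/3)/(4/3) = 11/2. Minimum is 11/2 at row 4 (a leaves); pivot element 4/3.
Divide row 4 by 4/3; eliminate column b from the other rows.
After both pivots, the entry at constraint row 4, column w4 is 1/4.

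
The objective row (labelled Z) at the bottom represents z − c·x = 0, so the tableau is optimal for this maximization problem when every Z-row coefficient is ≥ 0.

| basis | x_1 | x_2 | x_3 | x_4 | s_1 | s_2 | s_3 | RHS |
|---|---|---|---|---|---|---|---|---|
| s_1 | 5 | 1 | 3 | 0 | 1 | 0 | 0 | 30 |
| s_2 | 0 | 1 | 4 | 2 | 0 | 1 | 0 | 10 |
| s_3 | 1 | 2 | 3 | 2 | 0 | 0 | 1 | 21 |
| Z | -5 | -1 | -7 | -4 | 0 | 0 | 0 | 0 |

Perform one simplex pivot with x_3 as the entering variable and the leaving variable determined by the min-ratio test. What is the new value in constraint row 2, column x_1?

0

Ratio test on column x_3 — row 1: 30/3 = 10; row 2: 10/4 = 5/2; row 3: 21/3 = 7. Minimum is 5/2 at row 2 (s_2 leaves); pivot element 4.
Divide row 2 by 4; eliminate column x_3 from the other rows.
In the new row 2, the x_1 entry is the old entry divided by the pivot: 0/4 = 0.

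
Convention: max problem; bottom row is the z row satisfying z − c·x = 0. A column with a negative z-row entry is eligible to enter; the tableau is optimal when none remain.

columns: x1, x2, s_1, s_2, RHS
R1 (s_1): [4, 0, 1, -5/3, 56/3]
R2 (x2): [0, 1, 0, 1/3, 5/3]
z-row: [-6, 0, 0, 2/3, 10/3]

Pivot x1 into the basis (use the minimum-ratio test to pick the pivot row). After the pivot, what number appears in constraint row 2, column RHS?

5/3

Ratio test on column x1 — row 1: (56/3)/4 = 14/3; row 2: entry 0 ≤ 0. Minimum is 14/3 at row 1 (s_1 leaves); pivot element 4.
Divide row 1 by 4; eliminate column x1 from the other rows.
Row 2 update in column RHS: 5/3 − 0·(14/3) = 5/3.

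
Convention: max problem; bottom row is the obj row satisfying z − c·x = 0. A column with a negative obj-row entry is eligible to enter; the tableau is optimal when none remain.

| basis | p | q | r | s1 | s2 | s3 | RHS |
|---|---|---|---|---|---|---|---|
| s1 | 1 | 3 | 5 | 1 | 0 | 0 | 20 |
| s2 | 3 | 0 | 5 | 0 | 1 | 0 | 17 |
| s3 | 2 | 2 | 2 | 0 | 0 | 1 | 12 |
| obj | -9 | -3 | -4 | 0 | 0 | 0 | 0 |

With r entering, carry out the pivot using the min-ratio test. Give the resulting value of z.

68/5

Ratio test on column r — row 1: 20/5 = 4; row 2: 17/5 = 17/5; row 3: 12/2 = 6. Minimum is 17/5 at row 2 (s2 leaves); pivot element 5.
Pivot on row 2; the obj-row RHS becomes 0 − (-4)·(17/5) = 68/5.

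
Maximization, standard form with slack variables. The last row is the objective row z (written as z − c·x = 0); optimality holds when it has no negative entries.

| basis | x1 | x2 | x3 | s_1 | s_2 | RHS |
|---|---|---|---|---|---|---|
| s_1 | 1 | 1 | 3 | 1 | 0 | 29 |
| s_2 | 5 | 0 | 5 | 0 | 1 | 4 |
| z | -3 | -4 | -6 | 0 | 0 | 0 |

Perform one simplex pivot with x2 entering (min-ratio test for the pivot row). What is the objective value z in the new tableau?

116

Ratio test on column x2 — row 1: 29/1 = 29; row 2: entry 0 ≤ 0. Minimum is 29 at row 1 (s_1 leaves); pivot element 1.
Pivot on row 1; the z-row RHS becomes 0 − (-4)·29 = 116.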